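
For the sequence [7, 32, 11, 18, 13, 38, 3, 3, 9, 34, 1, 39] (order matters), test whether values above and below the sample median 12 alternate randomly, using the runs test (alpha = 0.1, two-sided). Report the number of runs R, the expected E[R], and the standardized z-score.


Step 1: Compute median = 12; label A = above, B = below.
Labels in order: BABAAABBBABA  (n_A = 6, n_B = 6)
Step 2: Count runs R = 8.
Step 3: Under H0 (random ordering), E[R] = 2*n_A*n_B/(n_A+n_B) + 1 = 2*6*6/12 + 1 = 7.0000.
        Var[R] = 2*n_A*n_B*(2*n_A*n_B - n_A - n_B) / ((n_A+n_B)^2 * (n_A+n_B-1)) = 4320/1584 = 2.7273.
        SD[R] = 1.6514.
Step 4: Continuity-corrected z = (R - 0.5 - E[R]) / SD[R] = (8 - 0.5 - 7.0000) / 1.6514 = 0.3028.
Step 5: Two-sided p-value via normal approximation = 2*(1 - Phi(|z|)) = 0.762069.
Step 6: alpha = 0.1. fail to reject H0.

R = 8, z = 0.3028, p = 0.762069, fail to reject H0.


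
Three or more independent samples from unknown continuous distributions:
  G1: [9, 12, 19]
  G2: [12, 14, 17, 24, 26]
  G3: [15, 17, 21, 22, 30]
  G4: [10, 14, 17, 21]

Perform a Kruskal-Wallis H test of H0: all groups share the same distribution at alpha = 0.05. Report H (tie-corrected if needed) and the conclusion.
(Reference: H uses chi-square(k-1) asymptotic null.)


Step 1: Combine all N = 17 observations and assign midranks.
sorted (value, group, rank): (9,G1,1), (10,G4,2), (12,G1,3.5), (12,G2,3.5), (14,G2,5.5), (14,G4,5.5), (15,G3,7), (17,G2,9), (17,G3,9), (17,G4,9), (19,G1,11), (21,G3,12.5), (21,G4,12.5), (22,G3,14), (24,G2,15), (26,G2,16), (30,G3,17)
Step 2: Sum ranks within each group.
R_1 = 15.5 (n_1 = 3)
R_2 = 49 (n_2 = 5)
R_3 = 59.5 (n_3 = 5)
R_4 = 29 (n_4 = 4)
Step 3: H = 12/(N(N+1)) * sum(R_i^2/n_i) - 3(N+1)
     = 12/(17*18) * (15.5^2/3 + 49^2/5 + 59.5^2/5 + 29^2/4) - 3*18
     = 0.039216 * 1478.58 - 54
     = 3.983660.
Step 4: Ties present; correction factor C = 1 - 42/(17^3 - 17) = 0.991422. Corrected H = 3.983660 / 0.991422 = 4.018129.
Step 5: Under H0, H ~ chi^2(3); p-value = 0.259513.
Step 6: alpha = 0.05. fail to reject H0.

H = 4.0181, df = 3, p = 0.259513, fail to reject H0.


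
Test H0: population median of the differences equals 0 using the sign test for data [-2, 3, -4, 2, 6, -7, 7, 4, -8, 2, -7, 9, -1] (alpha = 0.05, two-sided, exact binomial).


Step 1: Discard zero differences. Original n = 13; n_eff = number of nonzero differences = 13.
Nonzero differences (with sign): -2, +3, -4, +2, +6, -7, +7, +4, -8, +2, -7, +9, -1
Step 2: Count signs: positive = 7, negative = 6.
Step 3: Under H0: P(positive) = 0.5, so the number of positives S ~ Bin(13, 0.5).
Step 4: Two-sided exact p-value = sum of Bin(13,0.5) probabilities at or below the observed probability = 1.000000.
Step 5: alpha = 0.05. fail to reject H0.

n_eff = 13, pos = 7, neg = 6, p = 1.000000, fail to reject H0.


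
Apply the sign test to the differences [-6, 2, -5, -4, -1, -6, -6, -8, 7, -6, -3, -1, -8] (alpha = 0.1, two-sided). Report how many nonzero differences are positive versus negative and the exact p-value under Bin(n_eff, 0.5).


Step 1: Discard zero differences. Original n = 13; n_eff = number of nonzero differences = 13.
Nonzero differences (with sign): -6, +2, -5, -4, -1, -6, -6, -8, +7, -6, -3, -1, -8
Step 2: Count signs: positive = 2, negative = 11.
Step 3: Under H0: P(positive) = 0.5, so the number of positives S ~ Bin(13, 0.5).
Step 4: Two-sided exact p-value = sum of Bin(13,0.5) probabilities at or below the observed probability = 0.022461.
Step 5: alpha = 0.1. reject H0.

n_eff = 13, pos = 2, neg = 11, p = 0.022461, reject H0.


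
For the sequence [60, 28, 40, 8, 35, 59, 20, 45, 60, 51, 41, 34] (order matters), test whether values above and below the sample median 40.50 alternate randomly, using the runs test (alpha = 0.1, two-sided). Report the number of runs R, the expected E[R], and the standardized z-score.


Step 1: Compute median = 40.50; label A = above, B = below.
Labels in order: ABBBBABAAAAB  (n_A = 6, n_B = 6)
Step 2: Count runs R = 6.
Step 3: Under H0 (random ordering), E[R] = 2*n_A*n_B/(n_A+n_B) + 1 = 2*6*6/12 + 1 = 7.0000.
        Var[R] = 2*n_A*n_B*(2*n_A*n_B - n_A - n_B) / ((n_A+n_B)^2 * (n_A+n_B-1)) = 4320/1584 = 2.7273.
        SD[R] = 1.6514.
Step 4: Continuity-corrected z = (R + 0.5 - E[R]) / SD[R] = (6 + 0.5 - 7.0000) / 1.6514 = -0.3028.
Step 5: Two-sided p-value via normal approximation = 2*(1 - Phi(|z|)) = 0.762069.
Step 6: alpha = 0.1. fail to reject H0.

R = 6, z = -0.3028, p = 0.762069, fail to reject H0.


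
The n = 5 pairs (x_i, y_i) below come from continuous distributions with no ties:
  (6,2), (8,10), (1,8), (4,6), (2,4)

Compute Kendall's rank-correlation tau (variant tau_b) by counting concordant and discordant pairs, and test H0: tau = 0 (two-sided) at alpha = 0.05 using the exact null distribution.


Step 1: Enumerate the 10 unordered pairs (i,j) with i<j and classify each by sign(x_j-x_i) * sign(y_j-y_i).
  (1,2):dx=+2,dy=+8->C; (1,3):dx=-5,dy=+6->D; (1,4):dx=-2,dy=+4->D; (1,5):dx=-4,dy=+2->D
  (2,3):dx=-7,dy=-2->C; (2,4):dx=-4,dy=-4->C; (2,5):dx=-6,dy=-6->C; (3,4):dx=+3,dy=-2->D
  (3,5):dx=+1,dy=-4->D; (4,5):dx=-2,dy=-2->C
Step 2: C = 5, D = 5, total pairs = 10.
Step 3: tau = (C - D)/(n(n-1)/2) = (5 - 5)/10 = 0.000000.
Step 4: Exact two-sided p-value (enumerate n! = 120 permutations of y under H0): p = 1.000000.
Step 5: alpha = 0.05. fail to reject H0.

tau_b = 0.0000 (C=5, D=5), p = 1.000000, fail to reject H0.


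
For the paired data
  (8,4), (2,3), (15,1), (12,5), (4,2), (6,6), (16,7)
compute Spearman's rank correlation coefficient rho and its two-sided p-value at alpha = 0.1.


Step 1: Rank x and y separately (midranks; no ties here).
rank(x): 8->4, 2->1, 15->6, 12->5, 4->2, 6->3, 16->7
rank(y): 4->4, 3->3, 1->1, 5->5, 2->2, 6->6, 7->7
Step 2: d_i = R_x(i) - R_y(i); compute d_i^2.
  (4-4)^2=0, (1-3)^2=4, (6-1)^2=25, (5-5)^2=0, (2-2)^2=0, (3-6)^2=9, (7-7)^2=0
sum(d^2) = 38.
Step 3: rho = 1 - 6*38 / (7*(7^2 - 1)) = 1 - 228/336 = 0.321429.
Step 4: Under H0, t = rho * sqrt((n-2)/(1-rho^2)) = 0.7590 ~ t(5).
Step 5: Two-sided p-value from the t-distribution with 5 df = 0.482072.
Step 6: alpha = 0.1. fail to reject H0.

rho = 0.3214, p = 0.482072, fail to reject H0 at alpha = 0.1.


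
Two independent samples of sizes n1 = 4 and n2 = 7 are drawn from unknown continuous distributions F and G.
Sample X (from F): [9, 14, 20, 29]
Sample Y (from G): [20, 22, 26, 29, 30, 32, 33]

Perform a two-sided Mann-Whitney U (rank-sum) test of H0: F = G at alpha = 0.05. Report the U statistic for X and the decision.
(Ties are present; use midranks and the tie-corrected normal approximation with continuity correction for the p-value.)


Step 1: Combine and sort all 11 observations; assign midranks.
sorted (value, group): (9,X), (14,X), (20,X), (20,Y), (22,Y), (26,Y), (29,X), (29,Y), (30,Y), (32,Y), (33,Y)
ranks: 9->1, 14->2, 20->3.5, 20->3.5, 22->5, 26->6, 29->7.5, 29->7.5, 30->9, 32->10, 33->11
Step 2: Rank sum for X: R1 = 1 + 2 + 3.5 + 7.5 = 14.
Step 3: U_X = R1 - n1(n1+1)/2 = 14 - 4*5/2 = 14 - 10 = 4.
       U_Y = n1*n2 - U_X = 28 - 4 = 24.
Step 4: Ties are present, so use the tie-corrected normal approximation (with continuity correction) for the p-value.
Step 5: p-value = 0.071302; compare to alpha = 0.05. fail to reject H0.

U_X = 4, p = 0.071302, fail to reject H0 at alpha = 0.05.


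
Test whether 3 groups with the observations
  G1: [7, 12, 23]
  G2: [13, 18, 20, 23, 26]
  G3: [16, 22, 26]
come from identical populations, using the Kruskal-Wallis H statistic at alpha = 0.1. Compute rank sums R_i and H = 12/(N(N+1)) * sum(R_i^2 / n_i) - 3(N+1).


Step 1: Combine all N = 11 observations and assign midranks.
sorted (value, group, rank): (7,G1,1), (12,G1,2), (13,G2,3), (16,G3,4), (18,G2,5), (20,G2,6), (22,G3,7), (23,G1,8.5), (23,G2,8.5), (26,G2,10.5), (26,G3,10.5)
Step 2: Sum ranks within each group.
R_1 = 11.5 (n_1 = 3)
R_2 = 33 (n_2 = 5)
R_3 = 21.5 (n_3 = 3)
Step 3: H = 12/(N(N+1)) * sum(R_i^2/n_i) - 3(N+1)
     = 12/(11*12) * (11.5^2/3 + 33^2/5 + 21.5^2/3) - 3*12
     = 0.090909 * 415.967 - 36
     = 1.815152.
Step 4: Ties present; correction factor C = 1 - 12/(11^3 - 11) = 0.990909. Corrected H = 1.815152 / 0.990909 = 1.831804.
Step 5: Under H0, H ~ chi^2(2); p-value = 0.400155.
Step 6: alpha = 0.1. fail to reject H0.

H = 1.8318, df = 2, p = 0.400155, fail to reject H0.


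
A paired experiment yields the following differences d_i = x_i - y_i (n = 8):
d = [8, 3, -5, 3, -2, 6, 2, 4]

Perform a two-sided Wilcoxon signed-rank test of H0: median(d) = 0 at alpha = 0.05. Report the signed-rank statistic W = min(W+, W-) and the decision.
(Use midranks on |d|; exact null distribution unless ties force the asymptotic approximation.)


Step 1: Drop any zero differences (none here) and take |d_i|.
|d| = [8, 3, 5, 3, 2, 6, 2, 4]
Step 2: Midrank |d_i| (ties get averaged ranks).
ranks: |8|->8, |3|->3.5, |5|->6, |3|->3.5, |2|->1.5, |6|->7, |2|->1.5, |4|->5
Step 3: Attach original signs; sum ranks with positive sign and with negative sign.
W+ = 8 + 3.5 + 3.5 + 7 + 1.5 + 5 = 28.5
W- = 6 + 1.5 = 7.5
(Check: W+ + W- = 36 should equal n(n+1)/2 = 36.)
Step 4: Test statistic W = min(W+, W-) = 7.5.
Step 5: Ties in |d|, so use the tie-corrected normal approximation.
        E[W] = n(n+1)/4 = 8*9/4 = 18.
        Tie groups: |d|=2 (t=2), |d|=3 (t=2); sum(t^3 - t) = 12.
        Var[W] = n(n+1)(2n+1)/24 - sum(t^3-t)/48 = 1224/24 - 12/48 = 50.75.
        z = (W - E[W]) / sqrt(Var[W]) = (7.5 - 18) / 7.1239 = -1.4739.
        Two-sided p = 2*Phi(z) = 0.140506.
Step 6: alpha = 0.05. fail to reject H0.

W+ = 28.5, W- = 7.5, W = min = 7.5, p = 0.140506, fail to reject H0.


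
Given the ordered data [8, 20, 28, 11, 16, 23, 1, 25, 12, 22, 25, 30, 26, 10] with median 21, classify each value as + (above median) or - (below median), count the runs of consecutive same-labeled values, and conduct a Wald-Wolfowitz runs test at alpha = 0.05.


Step 1: Compute median = 21; label A = above, B = below.
Labels in order: BBABBABABAAAAB  (n_A = 7, n_B = 7)
Step 2: Count runs R = 9.
Step 3: Under H0 (random ordering), E[R] = 2*n_A*n_B/(n_A+n_B) + 1 = 2*7*7/14 + 1 = 8.0000.
        Var[R] = 2*n_A*n_B*(2*n_A*n_B - n_A - n_B) / ((n_A+n_B)^2 * (n_A+n_B-1)) = 8232/2548 = 3.2308.
        SD[R] = 1.7974.
Step 4: Continuity-corrected z = (R - 0.5 - E[R]) / SD[R] = (9 - 0.5 - 8.0000) / 1.7974 = 0.2782.
Step 5: Two-sided p-value via normal approximation = 2*(1 - Phi(|z|)) = 0.780879.
Step 6: alpha = 0.05. fail to reject H0.

R = 9, z = 0.2782, p = 0.780879, fail to reject H0.


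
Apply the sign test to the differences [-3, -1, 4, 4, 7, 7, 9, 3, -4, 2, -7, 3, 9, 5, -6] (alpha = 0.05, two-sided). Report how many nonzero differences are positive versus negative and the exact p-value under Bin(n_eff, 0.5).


Step 1: Discard zero differences. Original n = 15; n_eff = number of nonzero differences = 15.
Nonzero differences (with sign): -3, -1, +4, +4, +7, +7, +9, +3, -4, +2, -7, +3, +9, +5, -6
Step 2: Count signs: positive = 10, negative = 5.
Step 3: Under H0: P(positive) = 0.5, so the number of positives S ~ Bin(15, 0.5).
Step 4: Two-sided exact p-value = sum of Bin(15,0.5) probabilities at or below the observed probability = 0.301758.
Step 5: alpha = 0.05. fail to reject H0.

n_eff = 15, pos = 10, neg = 5, p = 0.301758, fail to reject H0.


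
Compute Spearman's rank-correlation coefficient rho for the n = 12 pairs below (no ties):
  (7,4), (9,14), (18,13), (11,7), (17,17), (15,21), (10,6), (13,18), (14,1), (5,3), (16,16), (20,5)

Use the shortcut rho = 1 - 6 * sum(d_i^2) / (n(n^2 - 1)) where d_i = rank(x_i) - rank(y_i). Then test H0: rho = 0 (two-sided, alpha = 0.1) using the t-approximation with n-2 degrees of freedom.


Step 1: Rank x and y separately (midranks; no ties here).
rank(x): 7->2, 9->3, 18->11, 11->5, 17->10, 15->8, 10->4, 13->6, 14->7, 5->1, 16->9, 20->12
rank(y): 4->3, 14->8, 13->7, 7->6, 17->10, 21->12, 6->5, 18->11, 1->1, 3->2, 16->9, 5->4
Step 2: d_i = R_x(i) - R_y(i); compute d_i^2.
  (2-3)^2=1, (3-8)^2=25, (11-7)^2=16, (5-6)^2=1, (10-10)^2=0, (8-12)^2=16, (4-5)^2=1, (6-11)^2=25, (7-1)^2=36, (1-2)^2=1, (9-9)^2=0, (12-4)^2=64
sum(d^2) = 186.
Step 3: rho = 1 - 6*186 / (12*(12^2 - 1)) = 1 - 1116/1716 = 0.349650.
Step 4: Under H0, t = rho * sqrt((n-2)/(1-rho^2)) = 1.1802 ~ t(10).
Step 5: Two-sided p-value from the t-distribution with 10 df = 0.265239.
Step 6: alpha = 0.1. fail to reject H0.

rho = 0.3497, p = 0.265239, fail to reject H0 at alpha = 0.1.


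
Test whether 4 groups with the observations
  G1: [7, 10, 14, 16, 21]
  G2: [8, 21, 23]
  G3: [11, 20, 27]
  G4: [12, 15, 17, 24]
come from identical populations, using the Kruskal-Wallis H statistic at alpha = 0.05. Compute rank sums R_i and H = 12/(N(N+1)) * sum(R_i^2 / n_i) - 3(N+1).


Step 1: Combine all N = 15 observations and assign midranks.
sorted (value, group, rank): (7,G1,1), (8,G2,2), (10,G1,3), (11,G3,4), (12,G4,5), (14,G1,6), (15,G4,7), (16,G1,8), (17,G4,9), (20,G3,10), (21,G1,11.5), (21,G2,11.5), (23,G2,13), (24,G4,14), (27,G3,15)
Step 2: Sum ranks within each group.
R_1 = 29.5 (n_1 = 5)
R_2 = 26.5 (n_2 = 3)
R_3 = 29 (n_3 = 3)
R_4 = 35 (n_4 = 4)
Step 3: H = 12/(N(N+1)) * sum(R_i^2/n_i) - 3(N+1)
     = 12/(15*16) * (29.5^2/5 + 26.5^2/3 + 29^2/3 + 35^2/4) - 3*16
     = 0.050000 * 994.717 - 48
     = 1.735833.
Step 4: Ties present; correction factor C = 1 - 6/(15^3 - 15) = 0.998214. Corrected H = 1.735833 / 0.998214 = 1.738939.
Step 5: Under H0, H ~ chi^2(3); p-value = 0.628312.
Step 6: alpha = 0.05. fail to reject H0.

H = 1.7389, df = 3, p = 0.628312, fail to reject H0.


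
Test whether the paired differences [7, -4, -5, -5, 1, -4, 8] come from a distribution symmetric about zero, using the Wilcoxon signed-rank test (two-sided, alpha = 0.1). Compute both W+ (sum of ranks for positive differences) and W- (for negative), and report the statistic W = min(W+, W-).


Step 1: Drop any zero differences (none here) and take |d_i|.
|d| = [7, 4, 5, 5, 1, 4, 8]
Step 2: Midrank |d_i| (ties get averaged ranks).
ranks: |7|->6, |4|->2.5, |5|->4.5, |5|->4.5, |1|->1, |4|->2.5, |8|->7
Step 3: Attach original signs; sum ranks with positive sign and with negative sign.
W+ = 6 + 1 + 7 = 14
W- = 2.5 + 4.5 + 4.5 + 2.5 = 14
(Check: W+ + W- = 28 should equal n(n+1)/2 = 28.)
Step 4: Test statistic W = min(W+, W-) = 14.
Step 5: Ties in |d|, so use the tie-corrected normal approximation.
        E[W] = n(n+1)/4 = 7*8/4 = 14.
        Tie groups: |d|=4 (t=2), |d|=5 (t=2); sum(t^3 - t) = 12.
        Var[W] = n(n+1)(2n+1)/24 - sum(t^3-t)/48 = 840/24 - 12/48 = 34.75.
        z = (W - E[W]) / sqrt(Var[W]) = (14 - 14) / 5.8949 = 0.0000.
        Two-sided p = 2*Phi(z) = 1.000000.
Step 6: alpha = 0.1. fail to reject H0.

W+ = 14, W- = 14, W = min = 14, p = 1.000000, fail to reject H0.


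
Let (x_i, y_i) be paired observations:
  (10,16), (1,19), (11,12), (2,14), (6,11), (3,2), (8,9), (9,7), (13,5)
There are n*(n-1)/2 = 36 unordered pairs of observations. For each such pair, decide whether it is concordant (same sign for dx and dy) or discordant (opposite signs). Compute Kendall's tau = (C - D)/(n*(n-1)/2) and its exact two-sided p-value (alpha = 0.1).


Step 1: Enumerate the 36 unordered pairs (i,j) with i<j and classify each by sign(x_j-x_i) * sign(y_j-y_i).
  (1,2):dx=-9,dy=+3->D; (1,3):dx=+1,dy=-4->D; (1,4):dx=-8,dy=-2->C; (1,5):dx=-4,dy=-5->C
  (1,6):dx=-7,dy=-14->C; (1,7):dx=-2,dy=-7->C; (1,8):dx=-1,dy=-9->C; (1,9):dx=+3,dy=-11->D
  (2,3):dx=+10,dy=-7->D; (2,4):dx=+1,dy=-5->D; (2,5):dx=+5,dy=-8->D; (2,6):dx=+2,dy=-17->D
  (2,7):dx=+7,dy=-10->D; (2,8):dx=+8,dy=-12->D; (2,9):dx=+12,dy=-14->D; (3,4):dx=-9,dy=+2->D
  (3,5):dx=-5,dy=-1->C; (3,6):dx=-8,dy=-10->C; (3,7):dx=-3,dy=-3->C; (3,8):dx=-2,dy=-5->C
  (3,9):dx=+2,dy=-7->D; (4,5):dx=+4,dy=-3->D; (4,6):dx=+1,dy=-12->D; (4,7):dx=+6,dy=-5->D
  (4,8):dx=+7,dy=-7->D; (4,9):dx=+11,dy=-9->D; (5,6):dx=-3,dy=-9->C; (5,7):dx=+2,dy=-2->D
  (5,8):dx=+3,dy=-4->D; (5,9):dx=+7,dy=-6->D; (6,7):dx=+5,dy=+7->C; (6,8):dx=+6,dy=+5->C
  (6,9):dx=+10,dy=+3->C; (7,8):dx=+1,dy=-2->D; (7,9):dx=+5,dy=-4->D; (8,9):dx=+4,dy=-2->D
Step 2: C = 13, D = 23, total pairs = 36.
Step 3: tau = (C - D)/(n(n-1)/2) = (13 - 23)/36 = -0.277778.
Step 4: Exact two-sided p-value (enumerate n! = 362880 permutations of y under H0): p = 0.358488.
Step 5: alpha = 0.1. fail to reject H0.

tau_b = -0.2778 (C=13, D=23), p = 0.358488, fail to reject H0.


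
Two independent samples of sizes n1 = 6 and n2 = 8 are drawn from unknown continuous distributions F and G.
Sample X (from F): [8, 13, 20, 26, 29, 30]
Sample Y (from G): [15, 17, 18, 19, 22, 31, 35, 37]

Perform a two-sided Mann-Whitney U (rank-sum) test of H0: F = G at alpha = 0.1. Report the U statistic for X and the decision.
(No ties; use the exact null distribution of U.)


Step 1: Combine and sort all 14 observations; assign midranks.
sorted (value, group): (8,X), (13,X), (15,Y), (17,Y), (18,Y), (19,Y), (20,X), (22,Y), (26,X), (29,X), (30,X), (31,Y), (35,Y), (37,Y)
ranks: 8->1, 13->2, 15->3, 17->4, 18->5, 19->6, 20->7, 22->8, 26->9, 29->10, 30->11, 31->12, 35->13, 37->14
Step 2: Rank sum for X: R1 = 1 + 2 + 7 + 9 + 10 + 11 = 40.
Step 3: U_X = R1 - n1(n1+1)/2 = 40 - 6*7/2 = 40 - 21 = 19.
       U_Y = n1*n2 - U_X = 48 - 19 = 29.
Step 4: No ties, so the exact null distribution of U (based on enumerating the C(14,6) = 3003 equally likely rank assignments) gives the two-sided p-value.
Step 5: p-value = 0.572761; compare to alpha = 0.1. fail to reject H0.

U_X = 19, p = 0.572761, fail to reject H0 at alpha = 0.1.


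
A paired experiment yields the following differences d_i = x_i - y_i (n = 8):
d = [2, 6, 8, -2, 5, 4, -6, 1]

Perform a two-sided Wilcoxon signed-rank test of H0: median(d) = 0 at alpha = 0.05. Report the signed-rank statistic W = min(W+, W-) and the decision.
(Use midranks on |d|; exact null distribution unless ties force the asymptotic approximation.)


Step 1: Drop any zero differences (none here) and take |d_i|.
|d| = [2, 6, 8, 2, 5, 4, 6, 1]
Step 2: Midrank |d_i| (ties get averaged ranks).
ranks: |2|->2.5, |6|->6.5, |8|->8, |2|->2.5, |5|->5, |4|->4, |6|->6.5, |1|->1
Step 3: Attach original signs; sum ranks with positive sign and with negative sign.
W+ = 2.5 + 6.5 + 8 + 5 + 4 + 1 = 27
W- = 2.5 + 6.5 = 9
(Check: W+ + W- = 36 should equal n(n+1)/2 = 36.)
Step 4: Test statistic W = min(W+, W-) = 9.
Step 5: Ties in |d|, so use the tie-corrected normal approximation.
        E[W] = n(n+1)/4 = 8*9/4 = 18.
        Tie groups: |d|=2 (t=2), |d|=6 (t=2); sum(t^3 - t) = 12.
        Var[W] = n(n+1)(2n+1)/24 - sum(t^3-t)/48 = 1224/24 - 12/48 = 50.75.
        z = (W - E[W]) / sqrt(Var[W]) = (9 - 18) / 7.1239 = -1.2634.
        Two-sided p = 2*Phi(z) = 0.206463.
Step 6: alpha = 0.05. fail to reject H0.

W+ = 27, W- = 9, W = min = 9, p = 0.206463, fail to reject H0.


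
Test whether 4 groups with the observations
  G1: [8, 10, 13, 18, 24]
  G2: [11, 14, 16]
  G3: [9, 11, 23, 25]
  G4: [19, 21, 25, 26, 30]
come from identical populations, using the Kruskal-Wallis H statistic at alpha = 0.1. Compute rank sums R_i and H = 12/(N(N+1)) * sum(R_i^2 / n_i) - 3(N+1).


Step 1: Combine all N = 17 observations and assign midranks.
sorted (value, group, rank): (8,G1,1), (9,G3,2), (10,G1,3), (11,G2,4.5), (11,G3,4.5), (13,G1,6), (14,G2,7), (16,G2,8), (18,G1,9), (19,G4,10), (21,G4,11), (23,G3,12), (24,G1,13), (25,G3,14.5), (25,G4,14.5), (26,G4,16), (30,G4,17)
Step 2: Sum ranks within each group.
R_1 = 32 (n_1 = 5)
R_2 = 19.5 (n_2 = 3)
R_3 = 33 (n_3 = 4)
R_4 = 68.5 (n_4 = 5)
Step 3: H = 12/(N(N+1)) * sum(R_i^2/n_i) - 3(N+1)
     = 12/(17*18) * (32^2/5 + 19.5^2/3 + 33^2/4 + 68.5^2/5) - 3*18
     = 0.039216 * 1542.25 - 54
     = 6.480392.
Step 4: Ties present; correction factor C = 1 - 12/(17^3 - 17) = 0.997549. Corrected H = 6.480392 / 0.997549 = 6.496314.
Step 5: Under H0, H ~ chi^2(3); p-value = 0.089808.
Step 6: alpha = 0.1. reject H0.

H = 6.4963, df = 3, p = 0.089808, reject H0.


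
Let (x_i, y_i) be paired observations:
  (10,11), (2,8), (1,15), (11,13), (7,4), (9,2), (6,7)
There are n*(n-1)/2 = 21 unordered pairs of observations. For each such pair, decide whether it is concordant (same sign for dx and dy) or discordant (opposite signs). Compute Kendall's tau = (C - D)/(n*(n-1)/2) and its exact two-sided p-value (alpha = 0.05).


Step 1: Enumerate the 21 unordered pairs (i,j) with i<j and classify each by sign(x_j-x_i) * sign(y_j-y_i).
  (1,2):dx=-8,dy=-3->C; (1,3):dx=-9,dy=+4->D; (1,4):dx=+1,dy=+2->C; (1,5):dx=-3,dy=-7->C
  (1,6):dx=-1,dy=-9->C; (1,7):dx=-4,dy=-4->C; (2,3):dx=-1,dy=+7->D; (2,4):dx=+9,dy=+5->C
  (2,5):dx=+5,dy=-4->D; (2,6):dx=+7,dy=-6->D; (2,7):dx=+4,dy=-1->D; (3,4):dx=+10,dy=-2->D
  (3,5):dx=+6,dy=-11->D; (3,6):dx=+8,dy=-13->D; (3,7):dx=+5,dy=-8->D; (4,5):dx=-4,dy=-9->C
  (4,6):dx=-2,dy=-11->C; (4,7):dx=-5,dy=-6->C; (5,6):dx=+2,dy=-2->D; (5,7):dx=-1,dy=+3->D
  (6,7):dx=-3,dy=+5->D
Step 2: C = 9, D = 12, total pairs = 21.
Step 3: tau = (C - D)/(n(n-1)/2) = (9 - 12)/21 = -0.142857.
Step 4: Exact two-sided p-value (enumerate n! = 5040 permutations of y under H0): p = 0.772619.
Step 5: alpha = 0.05. fail to reject H0.

tau_b = -0.1429 (C=9, D=12), p = 0.772619, fail to reject H0.


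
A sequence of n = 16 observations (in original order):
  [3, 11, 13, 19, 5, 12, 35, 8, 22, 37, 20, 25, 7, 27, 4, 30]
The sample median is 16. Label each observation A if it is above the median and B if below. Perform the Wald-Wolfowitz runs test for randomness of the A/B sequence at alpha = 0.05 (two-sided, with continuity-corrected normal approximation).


Step 1: Compute median = 16; label A = above, B = below.
Labels in order: BBBABBABAAAABABA  (n_A = 8, n_B = 8)
Step 2: Count runs R = 10.
Step 3: Under H0 (random ordering), E[R] = 2*n_A*n_B/(n_A+n_B) + 1 = 2*8*8/16 + 1 = 9.0000.
        Var[R] = 2*n_A*n_B*(2*n_A*n_B - n_A - n_B) / ((n_A+n_B)^2 * (n_A+n_B-1)) = 14336/3840 = 3.7333.
        SD[R] = 1.9322.
Step 4: Continuity-corrected z = (R - 0.5 - E[R]) / SD[R] = (10 - 0.5 - 9.0000) / 1.9322 = 0.2588.
Step 5: Two-sided p-value via normal approximation = 2*(1 - Phi(|z|)) = 0.795809.
Step 6: alpha = 0.05. fail to reject H0.

R = 10, z = 0.2588, p = 0.795809, fail to reject H0.


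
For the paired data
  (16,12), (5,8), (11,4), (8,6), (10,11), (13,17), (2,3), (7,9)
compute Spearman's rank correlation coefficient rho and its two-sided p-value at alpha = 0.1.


Step 1: Rank x and y separately (midranks; no ties here).
rank(x): 16->8, 5->2, 11->6, 8->4, 10->5, 13->7, 2->1, 7->3
rank(y): 12->7, 8->4, 4->2, 6->3, 11->6, 17->8, 3->1, 9->5
Step 2: d_i = R_x(i) - R_y(i); compute d_i^2.
  (8-7)^2=1, (2-4)^2=4, (6-2)^2=16, (4-3)^2=1, (5-6)^2=1, (7-8)^2=1, (1-1)^2=0, (3-5)^2=4
sum(d^2) = 28.
Step 3: rho = 1 - 6*28 / (8*(8^2 - 1)) = 1 - 168/504 = 0.666667.
Step 4: Under H0, t = rho * sqrt((n-2)/(1-rho^2)) = 2.1909 ~ t(6).
Step 5: Two-sided p-value from the t-distribution with 6 df = 0.070988.
Step 6: alpha = 0.1. reject H0.

rho = 0.6667, p = 0.070988, reject H0 at alpha = 0.1.


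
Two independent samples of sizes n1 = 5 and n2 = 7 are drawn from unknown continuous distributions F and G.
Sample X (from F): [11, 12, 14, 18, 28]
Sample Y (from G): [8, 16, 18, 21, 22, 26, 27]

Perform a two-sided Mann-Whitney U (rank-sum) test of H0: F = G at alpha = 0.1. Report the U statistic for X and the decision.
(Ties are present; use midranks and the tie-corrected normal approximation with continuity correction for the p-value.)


Step 1: Combine and sort all 12 observations; assign midranks.
sorted (value, group): (8,Y), (11,X), (12,X), (14,X), (16,Y), (18,X), (18,Y), (21,Y), (22,Y), (26,Y), (27,Y), (28,X)
ranks: 8->1, 11->2, 12->3, 14->4, 16->5, 18->6.5, 18->6.5, 21->8, 22->9, 26->10, 27->11, 28->12
Step 2: Rank sum for X: R1 = 2 + 3 + 4 + 6.5 + 12 = 27.5.
Step 3: U_X = R1 - n1(n1+1)/2 = 27.5 - 5*6/2 = 27.5 - 15 = 12.5.
       U_Y = n1*n2 - U_X = 35 - 12.5 = 22.5.
Step 4: Ties are present, so use the tie-corrected normal approximation (with continuity correction) for the p-value.
Step 5: p-value = 0.464120; compare to alpha = 0.1. fail to reject H0.

U_X = 12.5, p = 0.464120, fail to reject H0 at alpha = 0.1.


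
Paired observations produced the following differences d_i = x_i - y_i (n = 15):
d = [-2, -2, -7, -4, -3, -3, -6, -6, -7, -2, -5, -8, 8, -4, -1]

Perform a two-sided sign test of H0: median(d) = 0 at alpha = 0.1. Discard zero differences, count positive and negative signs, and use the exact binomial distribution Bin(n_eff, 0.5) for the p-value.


Step 1: Discard zero differences. Original n = 15; n_eff = number of nonzero differences = 15.
Nonzero differences (with sign): -2, -2, -7, -4, -3, -3, -6, -6, -7, -2, -5, -8, +8, -4, -1
Step 2: Count signs: positive = 1, negative = 14.
Step 3: Under H0: P(positive) = 0.5, so the number of positives S ~ Bin(15, 0.5).
Step 4: Two-sided exact p-value = sum of Bin(15,0.5) probabilities at or below the observed probability = 0.000977.
Step 5: alpha = 0.1. reject H0.

n_eff = 15, pos = 1, neg = 14, p = 0.000977, reject H0.


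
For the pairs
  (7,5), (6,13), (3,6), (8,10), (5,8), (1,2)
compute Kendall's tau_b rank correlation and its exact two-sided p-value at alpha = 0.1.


Step 1: Enumerate the 15 unordered pairs (i,j) with i<j and classify each by sign(x_j-x_i) * sign(y_j-y_i).
  (1,2):dx=-1,dy=+8->D; (1,3):dx=-4,dy=+1->D; (1,4):dx=+1,dy=+5->C; (1,5):dx=-2,dy=+3->D
  (1,6):dx=-6,dy=-3->C; (2,3):dx=-3,dy=-7->C; (2,4):dx=+2,dy=-3->D; (2,5):dx=-1,dy=-5->C
  (2,6):dx=-5,dy=-11->C; (3,4):dx=+5,dy=+4->C; (3,5):dx=+2,dy=+2->C; (3,6):dx=-2,dy=-4->C
  (4,5):dx=-3,dy=-2->C; (4,6):dx=-7,dy=-8->C; (5,6):dx=-4,dy=-6->C
Step 2: C = 11, D = 4, total pairs = 15.
Step 3: tau = (C - D)/(n(n-1)/2) = (11 - 4)/15 = 0.466667.
Step 4: Exact two-sided p-value (enumerate n! = 720 permutations of y under H0): p = 0.272222.
Step 5: alpha = 0.1. fail to reject H0.

tau_b = 0.4667 (C=11, D=4), p = 0.272222, fail to reject H0.


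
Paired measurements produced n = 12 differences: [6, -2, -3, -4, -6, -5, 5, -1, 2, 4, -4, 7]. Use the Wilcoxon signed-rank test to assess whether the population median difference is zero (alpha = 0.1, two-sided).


Step 1: Drop any zero differences (none here) and take |d_i|.
|d| = [6, 2, 3, 4, 6, 5, 5, 1, 2, 4, 4, 7]
Step 2: Midrank |d_i| (ties get averaged ranks).
ranks: |6|->10.5, |2|->2.5, |3|->4, |4|->6, |6|->10.5, |5|->8.5, |5|->8.5, |1|->1, |2|->2.5, |4|->6, |4|->6, |7|->12
Step 3: Attach original signs; sum ranks with positive sign and with negative sign.
W+ = 10.5 + 8.5 + 2.5 + 6 + 12 = 39.5
W- = 2.5 + 4 + 6 + 10.5 + 8.5 + 1 + 6 = 38.5
(Check: W+ + W- = 78 should equal n(n+1)/2 = 78.)
Step 4: Test statistic W = min(W+, W-) = 38.5.
Step 5: Ties in |d|, so use the tie-corrected normal approximation.
        E[W] = n(n+1)/4 = 12*13/4 = 39.
        Tie groups: |d|=2 (t=2), |d|=4 (t=3), |d|=5 (t=2), |d|=6 (t=2); sum(t^3 - t) = 42.
        Var[W] = n(n+1)(2n+1)/24 - sum(t^3-t)/48 = 3900/24 - 42/48 = 161.625.
        z = (W - E[W]) / sqrt(Var[W]) = (38.5 - 39) / 12.7132 = -0.0393.
        Two-sided p = 2*Phi(z) = 0.968628.
Step 6: alpha = 0.1. fail to reject H0.

W+ = 39.5, W- = 38.5, W = min = 38.5, p = 0.968628, fail to reject H0.


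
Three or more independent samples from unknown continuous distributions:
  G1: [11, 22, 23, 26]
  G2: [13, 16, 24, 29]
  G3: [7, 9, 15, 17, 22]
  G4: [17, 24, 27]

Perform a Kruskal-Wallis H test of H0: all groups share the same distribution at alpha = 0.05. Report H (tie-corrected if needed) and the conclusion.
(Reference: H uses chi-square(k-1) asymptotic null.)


Step 1: Combine all N = 16 observations and assign midranks.
sorted (value, group, rank): (7,G3,1), (9,G3,2), (11,G1,3), (13,G2,4), (15,G3,5), (16,G2,6), (17,G3,7.5), (17,G4,7.5), (22,G1,9.5), (22,G3,9.5), (23,G1,11), (24,G2,12.5), (24,G4,12.5), (26,G1,14), (27,G4,15), (29,G2,16)
Step 2: Sum ranks within each group.
R_1 = 37.5 (n_1 = 4)
R_2 = 38.5 (n_2 = 4)
R_3 = 25 (n_3 = 5)
R_4 = 35 (n_4 = 3)
Step 3: H = 12/(N(N+1)) * sum(R_i^2/n_i) - 3(N+1)
     = 12/(16*17) * (37.5^2/4 + 38.5^2/4 + 25^2/5 + 35^2/3) - 3*17
     = 0.044118 * 1255.46 - 51
     = 4.387868.
Step 4: Ties present; correction factor C = 1 - 18/(16^3 - 16) = 0.995588. Corrected H = 4.387868 / 0.995588 = 4.407312.
Step 5: Under H0, H ~ chi^2(3); p-value = 0.220708.
Step 6: alpha = 0.05. fail to reject H0.

H = 4.4073, df = 3, p = 0.220708, fail to reject H0.


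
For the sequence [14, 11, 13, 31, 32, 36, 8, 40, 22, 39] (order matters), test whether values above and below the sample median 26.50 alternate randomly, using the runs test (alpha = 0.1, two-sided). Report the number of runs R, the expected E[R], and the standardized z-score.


Step 1: Compute median = 26.50; label A = above, B = below.
Labels in order: BBBAAABABA  (n_A = 5, n_B = 5)
Step 2: Count runs R = 6.
Step 3: Under H0 (random ordering), E[R] = 2*n_A*n_B/(n_A+n_B) + 1 = 2*5*5/10 + 1 = 6.0000.
        Var[R] = 2*n_A*n_B*(2*n_A*n_B - n_A - n_B) / ((n_A+n_B)^2 * (n_A+n_B-1)) = 2000/900 = 2.2222.
        SD[R] = 1.4907.
Step 4: R = E[R], so z = 0 with no continuity correction.
Step 5: Two-sided p-value via normal approximation = 2*(1 - Phi(|z|)) = 1.000000.
Step 6: alpha = 0.1. fail to reject H0.

R = 6, z = 0.0000, p = 1.000000, fail to reject H0.


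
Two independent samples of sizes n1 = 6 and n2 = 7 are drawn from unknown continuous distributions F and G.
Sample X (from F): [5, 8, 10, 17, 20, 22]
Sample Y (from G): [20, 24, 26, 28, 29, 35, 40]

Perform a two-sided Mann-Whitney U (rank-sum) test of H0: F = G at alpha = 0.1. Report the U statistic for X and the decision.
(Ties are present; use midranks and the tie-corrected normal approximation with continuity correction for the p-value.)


Step 1: Combine and sort all 13 observations; assign midranks.
sorted (value, group): (5,X), (8,X), (10,X), (17,X), (20,X), (20,Y), (22,X), (24,Y), (26,Y), (28,Y), (29,Y), (35,Y), (40,Y)
ranks: 5->1, 8->2, 10->3, 17->4, 20->5.5, 20->5.5, 22->7, 24->8, 26->9, 28->10, 29->11, 35->12, 40->13
Step 2: Rank sum for X: R1 = 1 + 2 + 3 + 4 + 5.5 + 7 = 22.5.
Step 3: U_X = R1 - n1(n1+1)/2 = 22.5 - 6*7/2 = 22.5 - 21 = 1.5.
       U_Y = n1*n2 - U_X = 42 - 1.5 = 40.5.
Step 4: Ties are present, so use the tie-corrected normal approximation (with continuity correction) for the p-value.
Step 5: p-value = 0.006567; compare to alpha = 0.1. reject H0.

U_X = 1.5, p = 0.006567, reject H0 at alpha = 0.1.


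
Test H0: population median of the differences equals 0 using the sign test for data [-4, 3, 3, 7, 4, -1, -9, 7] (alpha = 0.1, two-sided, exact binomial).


Step 1: Discard zero differences. Original n = 8; n_eff = number of nonzero differences = 8.
Nonzero differences (with sign): -4, +3, +3, +7, +4, -1, -9, +7
Step 2: Count signs: positive = 5, negative = 3.
Step 3: Under H0: P(positive) = 0.5, so the number of positives S ~ Bin(8, 0.5).
Step 4: Two-sided exact p-value = sum of Bin(8,0.5) probabilities at or below the observed probability = 0.726562.
Step 5: alpha = 0.1. fail to reject H0.

n_eff = 8, pos = 5, neg = 3, p = 0.726562, fail to reject H0.


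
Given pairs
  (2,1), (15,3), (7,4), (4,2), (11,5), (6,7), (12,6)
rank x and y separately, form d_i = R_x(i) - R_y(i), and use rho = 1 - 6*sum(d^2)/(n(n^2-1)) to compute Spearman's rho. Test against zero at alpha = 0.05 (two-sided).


Step 1: Rank x and y separately (midranks; no ties here).
rank(x): 2->1, 15->7, 7->4, 4->2, 11->5, 6->3, 12->6
rank(y): 1->1, 3->3, 4->4, 2->2, 5->5, 7->7, 6->6
Step 2: d_i = R_x(i) - R_y(i); compute d_i^2.
  (1-1)^2=0, (7-3)^2=16, (4-4)^2=0, (2-2)^2=0, (5-5)^2=0, (3-7)^2=16, (6-6)^2=0
sum(d^2) = 32.
Step 3: rho = 1 - 6*32 / (7*(7^2 - 1)) = 1 - 192/336 = 0.428571.
Step 4: Under H0, t = rho * sqrt((n-2)/(1-rho^2)) = 1.0607 ~ t(5).
Step 5: Two-sided p-value from the t-distribution with 5 df = 0.337368.
Step 6: alpha = 0.05. fail to reject H0.

rho = 0.4286, p = 0.337368, fail to reject H0 at alpha = 0.05.


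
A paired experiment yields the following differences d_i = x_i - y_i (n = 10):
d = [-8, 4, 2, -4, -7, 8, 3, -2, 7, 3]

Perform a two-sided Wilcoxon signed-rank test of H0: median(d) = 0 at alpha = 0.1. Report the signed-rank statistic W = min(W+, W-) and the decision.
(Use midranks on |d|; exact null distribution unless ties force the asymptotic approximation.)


Step 1: Drop any zero differences (none here) and take |d_i|.
|d| = [8, 4, 2, 4, 7, 8, 3, 2, 7, 3]
Step 2: Midrank |d_i| (ties get averaged ranks).
ranks: |8|->9.5, |4|->5.5, |2|->1.5, |4|->5.5, |7|->7.5, |8|->9.5, |3|->3.5, |2|->1.5, |7|->7.5, |3|->3.5
Step 3: Attach original signs; sum ranks with positive sign and with negative sign.
W+ = 5.5 + 1.5 + 9.5 + 3.5 + 7.5 + 3.5 = 31
W- = 9.5 + 5.5 + 7.5 + 1.5 = 24
(Check: W+ + W- = 55 should equal n(n+1)/2 = 55.)
Step 4: Test statistic W = min(W+, W-) = 24.
Step 5: Ties in |d|, so use the tie-corrected normal approximation.
        E[W] = n(n+1)/4 = 10*11/4 = 27.5.
        Tie groups: |d|=2 (t=2), |d|=3 (t=2), |d|=4 (t=2), |d|=7 (t=2), |d|=8 (t=2); sum(t^3 - t) = 30.
        Var[W] = n(n+1)(2n+1)/24 - sum(t^3-t)/48 = 2310/24 - 30/48 = 95.625.
        z = (W - E[W]) / sqrt(Var[W]) = (24 - 27.5) / 9.7788 = -0.3579.
        Two-sided p = 2*Phi(z) = 0.720405.
Step 6: alpha = 0.1. fail to reject H0.

W+ = 31, W- = 24, W = min = 24, p = 0.720405, fail to reject H0.


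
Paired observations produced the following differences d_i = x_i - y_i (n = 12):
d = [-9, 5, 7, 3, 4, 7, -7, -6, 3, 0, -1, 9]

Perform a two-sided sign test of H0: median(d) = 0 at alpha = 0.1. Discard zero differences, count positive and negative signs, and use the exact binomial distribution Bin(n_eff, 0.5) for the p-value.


Step 1: Discard zero differences. Original n = 12; n_eff = number of nonzero differences = 11.
Nonzero differences (with sign): -9, +5, +7, +3, +4, +7, -7, -6, +3, -1, +9
Step 2: Count signs: positive = 7, negative = 4.
Step 3: Under H0: P(positive) = 0.5, so the number of positives S ~ Bin(11, 0.5).
Step 4: Two-sided exact p-value = sum of Bin(11,0.5) probabilities at or below the observed probability = 0.548828.
Step 5: alpha = 0.1. fail to reject H0.

n_eff = 11, pos = 7, neg = 4, p = 0.548828, fail to reject H0.


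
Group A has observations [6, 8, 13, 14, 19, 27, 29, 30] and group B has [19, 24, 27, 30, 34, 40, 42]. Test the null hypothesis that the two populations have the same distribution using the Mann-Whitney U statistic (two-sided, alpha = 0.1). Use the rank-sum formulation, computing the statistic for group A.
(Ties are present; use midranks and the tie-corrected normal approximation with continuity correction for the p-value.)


Step 1: Combine and sort all 15 observations; assign midranks.
sorted (value, group): (6,X), (8,X), (13,X), (14,X), (19,X), (19,Y), (24,Y), (27,X), (27,Y), (29,X), (30,X), (30,Y), (34,Y), (40,Y), (42,Y)
ranks: 6->1, 8->2, 13->3, 14->4, 19->5.5, 19->5.5, 24->7, 27->8.5, 27->8.5, 29->10, 30->11.5, 30->11.5, 34->13, 40->14, 42->15
Step 2: Rank sum for X: R1 = 1 + 2 + 3 + 4 + 5.5 + 8.5 + 10 + 11.5 = 45.5.
Step 3: U_X = R1 - n1(n1+1)/2 = 45.5 - 8*9/2 = 45.5 - 36 = 9.5.
       U_Y = n1*n2 - U_X = 56 - 9.5 = 46.5.
Step 4: Ties are present, so use the tie-corrected normal approximation (with continuity correction) for the p-value.
Step 5: p-value = 0.036735; compare to alpha = 0.1. reject H0.

U_X = 9.5, p = 0.036735, reject H0 at alpha = 0.1.


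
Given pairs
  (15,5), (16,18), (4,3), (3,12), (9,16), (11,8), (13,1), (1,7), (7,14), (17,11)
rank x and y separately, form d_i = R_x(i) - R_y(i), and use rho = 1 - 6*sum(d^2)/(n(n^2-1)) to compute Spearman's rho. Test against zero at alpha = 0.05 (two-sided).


Step 1: Rank x and y separately (midranks; no ties here).
rank(x): 15->8, 16->9, 4->3, 3->2, 9->5, 11->6, 13->7, 1->1, 7->4, 17->10
rank(y): 5->3, 18->10, 3->2, 12->7, 16->9, 8->5, 1->1, 7->4, 14->8, 11->6
Step 2: d_i = R_x(i) - R_y(i); compute d_i^2.
  (8-3)^2=25, (9-10)^2=1, (3-2)^2=1, (2-7)^2=25, (5-9)^2=16, (6-5)^2=1, (7-1)^2=36, (1-4)^2=9, (4-8)^2=16, (10-6)^2=16
sum(d^2) = 146.
Step 3: rho = 1 - 6*146 / (10*(10^2 - 1)) = 1 - 876/990 = 0.115152.
Step 4: Under H0, t = rho * sqrt((n-2)/(1-rho^2)) = 0.3279 ~ t(8).
Step 5: Two-sided p-value from the t-distribution with 8 df = 0.751420.
Step 6: alpha = 0.05. fail to reject H0.

rho = 0.1152, p = 0.751420, fail to reject H0 at alpha = 0.05.


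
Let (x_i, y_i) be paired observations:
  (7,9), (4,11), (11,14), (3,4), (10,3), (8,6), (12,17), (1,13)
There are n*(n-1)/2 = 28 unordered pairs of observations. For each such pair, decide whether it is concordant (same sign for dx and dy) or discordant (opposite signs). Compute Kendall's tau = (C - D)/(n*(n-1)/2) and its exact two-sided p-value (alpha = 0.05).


Step 1: Enumerate the 28 unordered pairs (i,j) with i<j and classify each by sign(x_j-x_i) * sign(y_j-y_i).
  (1,2):dx=-3,dy=+2->D; (1,3):dx=+4,dy=+5->C; (1,4):dx=-4,dy=-5->C; (1,5):dx=+3,dy=-6->D
  (1,6):dx=+1,dy=-3->D; (1,7):dx=+5,dy=+8->C; (1,8):dx=-6,dy=+4->D; (2,3):dx=+7,dy=+3->C
  (2,4):dx=-1,dy=-7->C; (2,5):dx=+6,dy=-8->D; (2,6):dx=+4,dy=-5->D; (2,7):dx=+8,dy=+6->C
  (2,8):dx=-3,dy=+2->D; (3,4):dx=-8,dy=-10->C; (3,5):dx=-1,dy=-11->C; (3,6):dx=-3,dy=-8->C
  (3,7):dx=+1,dy=+3->C; (3,8):dx=-10,dy=-1->C; (4,5):dx=+7,dy=-1->D; (4,6):dx=+5,dy=+2->C
  (4,7):dx=+9,dy=+13->C; (4,8):dx=-2,dy=+9->D; (5,6):dx=-2,dy=+3->D; (5,7):dx=+2,dy=+14->C
  (5,8):dx=-9,dy=+10->D; (6,7):dx=+4,dy=+11->C; (6,8):dx=-7,dy=+7->D; (7,8):dx=-11,dy=-4->C
Step 2: C = 16, D = 12, total pairs = 28.
Step 3: tau = (C - D)/(n(n-1)/2) = (16 - 12)/28 = 0.142857.
Step 4: Exact two-sided p-value (enumerate n! = 40320 permutations of y under H0): p = 0.719544.
Step 5: alpha = 0.05. fail to reject H0.

tau_b = 0.1429 (C=16, D=12), p = 0.719544, fail to reject H0.


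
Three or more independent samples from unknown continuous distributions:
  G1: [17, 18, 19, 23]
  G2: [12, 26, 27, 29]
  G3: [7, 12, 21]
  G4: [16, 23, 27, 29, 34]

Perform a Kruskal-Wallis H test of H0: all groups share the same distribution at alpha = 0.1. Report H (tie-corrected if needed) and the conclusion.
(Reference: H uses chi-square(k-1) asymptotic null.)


Step 1: Combine all N = 16 observations and assign midranks.
sorted (value, group, rank): (7,G3,1), (12,G2,2.5), (12,G3,2.5), (16,G4,4), (17,G1,5), (18,G1,6), (19,G1,7), (21,G3,8), (23,G1,9.5), (23,G4,9.5), (26,G2,11), (27,G2,12.5), (27,G4,12.5), (29,G2,14.5), (29,G4,14.5), (34,G4,16)
Step 2: Sum ranks within each group.
R_1 = 27.5 (n_1 = 4)
R_2 = 40.5 (n_2 = 4)
R_3 = 11.5 (n_3 = 3)
R_4 = 56.5 (n_4 = 5)
Step 3: H = 12/(N(N+1)) * sum(R_i^2/n_i) - 3(N+1)
     = 12/(16*17) * (27.5^2/4 + 40.5^2/4 + 11.5^2/3 + 56.5^2/5) - 3*17
     = 0.044118 * 1281.66 - 51
     = 5.543750.
Step 4: Ties present; correction factor C = 1 - 24/(16^3 - 16) = 0.994118. Corrected H = 5.543750 / 0.994118 = 5.576553.
Step 5: Under H0, H ~ chi^2(3); p-value = 0.134131.
Step 6: alpha = 0.1. fail to reject H0.

H = 5.5766, df = 3, p = 0.134131, fail to reject H0.


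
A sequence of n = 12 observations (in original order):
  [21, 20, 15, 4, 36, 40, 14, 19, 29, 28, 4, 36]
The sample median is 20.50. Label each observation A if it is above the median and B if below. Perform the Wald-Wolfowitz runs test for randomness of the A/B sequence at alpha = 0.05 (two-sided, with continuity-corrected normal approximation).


Step 1: Compute median = 20.50; label A = above, B = below.
Labels in order: ABBBAABBAABA  (n_A = 6, n_B = 6)
Step 2: Count runs R = 7.
Step 3: Under H0 (random ordering), E[R] = 2*n_A*n_B/(n_A+n_B) + 1 = 2*6*6/12 + 1 = 7.0000.
        Var[R] = 2*n_A*n_B*(2*n_A*n_B - n_A - n_B) / ((n_A+n_B)^2 * (n_A+n_B-1)) = 4320/1584 = 2.7273.
        SD[R] = 1.6514.
Step 4: R = E[R], so z = 0 with no continuity correction.
Step 5: Two-sided p-value via normal approximation = 2*(1 - Phi(|z|)) = 1.000000.
Step 6: alpha = 0.05. fail to reject H0.

R = 7, z = 0.0000, p = 1.000000, fail to reject H0.


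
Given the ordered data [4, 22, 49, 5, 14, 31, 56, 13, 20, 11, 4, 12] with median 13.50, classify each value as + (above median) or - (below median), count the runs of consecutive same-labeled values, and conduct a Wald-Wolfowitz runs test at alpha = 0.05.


Step 1: Compute median = 13.50; label A = above, B = below.
Labels in order: BAABAAABABBB  (n_A = 6, n_B = 6)
Step 2: Count runs R = 7.
Step 3: Under H0 (random ordering), E[R] = 2*n_A*n_B/(n_A+n_B) + 1 = 2*6*6/12 + 1 = 7.0000.
        Var[R] = 2*n_A*n_B*(2*n_A*n_B - n_A - n_B) / ((n_A+n_B)^2 * (n_A+n_B-1)) = 4320/1584 = 2.7273.
        SD[R] = 1.6514.
Step 4: R = E[R], so z = 0 with no continuity correction.
Step 5: Two-sided p-value via normal approximation = 2*(1 - Phi(|z|)) = 1.000000.
Step 6: alpha = 0.05. fail to reject H0.

R = 7, z = 0.0000, p = 1.000000, fail to reject H0.
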